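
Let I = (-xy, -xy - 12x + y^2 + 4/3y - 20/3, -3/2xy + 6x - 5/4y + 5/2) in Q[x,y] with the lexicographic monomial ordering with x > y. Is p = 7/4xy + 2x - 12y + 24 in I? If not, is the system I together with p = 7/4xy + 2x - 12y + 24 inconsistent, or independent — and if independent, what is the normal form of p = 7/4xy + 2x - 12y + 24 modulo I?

7/4xy + 2x - 12y + 24 lies in I (it reduces to 0).

First compute the reduced Gröbner basis of I by Buchberger's algorithm.
f_1 = -xy, LT = xy.
f_2 = -xy - 12x + y^2 + 4/3y - 20/3, LT = xy.
f_3 = -3/2xy + 6x - 5/4y + 5/2, LT = xy.

S(f_1,f_2): lcm = xy. S = -12x + y^2 + 4/3y - 20/3.
  leading term x: no divisor's leading term divides it; move -12x to the remainder.
  leading term y^2: no divisor's leading term divides it; move y^2 to the remainder.
  leading term y: no divisor's leading term divides it; move 4/3y to the remainder.
  leading term 1: no divisor's leading term divides it; move -20/3 to the remainder.
  remainder -12x + y^2 + 4/3y - 20/3 ≠ 0; add h_4 = -12x + y^2 + 4/3y - 20/3 to the basis.

S(f_1,f_3): lcm = xy. S = 4x - 5/6y + 5/3.
  leading term x: subtract (-1/3)·h_4 from 4x - 5/6y + 5/3 → 1/3y^2 - 7/18y - 5/9
  leading term y^2: no divisor's leading term divides it; move 1/3y^2 to the remainder.
  leading term y: no divisor's leading term divides it; move -7/18y to the remainder.
  leading term 1: no divisor's leading term divides it; move -5/9 to the remainder.
  remainder 1/3y^2 - 7/18y - 5/9 ≠ 0; add h_5 = 1/3y^2 - 7/18y - 5/9 to the basis.

S(f_2,f_3): lcm = xy. S = 16x - y^2 - 13/6y + 25/3.
  leading term x: subtract (-4/3)·h_4 from 16x - y^2 - 13/6y + 25/3 → 1/3y^2 - 7/18y - 5/9
  leading term y^2: subtract (1)·h_5 from 1/3y^2 - 7/18y - 5/9 → 0
  remainder 0.

S(f_1,h_4): lcm = xy. S = 1/12y^3 + 1/9y^2 - 5/9y.
  leading term y^3: subtract (1/4y)·h_5 from 1/12y^3 + 1/9y^2 - 5/9y → 5/24y^2 - 5/12y
  leading term y^2: subtract (5/8)·h_5 from 5/24y^2 - 5/12y → -25/144y + 25/72
  leading term y: no divisor's leading term divides it; move -25/144y to the remainder.
  leading term 1: no divisor's leading term divides it; move 25/72 to the remainder.
  remainder -25/144y + 25/72 ≠ 0; add h_6 = -25/144y + 25/72 to the basis.

S(f_2,h_4): lcm = xy. S = 12x + 1/12y^3 - 8/9y^2 - 17/9y + 20/3.
  leading term x: subtract (-1)·h_4 from 12x + 1/12y^3 - 8/9y^2 - 17/9y + 20/3 → 1/12y^3 + 1/9y^2 - 5/9y
  leading term y^3: subtract (1/4y)·h_5 from 1/12y^3 + 1/9y^2 - 5/9y → 5/24y^2 - 5/12y
  leading term y^2: subtract (5/8)·h_5 from 5/24y^2 - 5/12y → -25/144y + 25/72
  leading term y: subtract (1)·h_6 from -25/144y + 25/72 → 0
  remainder 0.

S(f_3,h_4): lcm = xy. S = -4x + 1/12y^3 + 1/9y^2 + 5/18y - 5/3.
  leading term x: subtract (1/3)·h_4 from -4x + 1/12y^3 + 1/9y^2 + 5/18y - 5/3 → 1/12y^3 - 2/9y^2 - 1/6y + 5/9
  leading term y^3: subtract (1/4y)·h_5 from 1/12y^3 - 2/9y^2 - 1/6y + 5/9 → -1/8y^2 - 1/36y + 5/9
  leading term y^2: subtract (-3/8)·h_5 from -1/8y^2 - 1/36y + 5/9 → -25/144y + 25/72
  leading term y: subtract (1)·h_6 from -25/144y + 25/72 → 0
  remainder 0.

S(f_1,h_5): lcm = xy^2. S = 7/6xy + 5/3x.
  leading term xy: subtract (-7/6)·f_1 from 7/6xy + 5/3x → 5/3x
  leading term x: subtract (-5/36)·h_4 from 5/3x → 5/36y^2 + 5/27y - 25/27
  leading term y^2: subtract (5/12)·h_5 from 5/36y^2 + 5/27y - 25/27 → 25/72y - 25/36
  leading term y: subtract (-2)·h_6 from 25/72y - 25/36 → 0
  remainder 0.

S(f_2,h_5): lcm = xy^2. S = 79/6xy + 5/3x - y^3 - 4/3y^2 + 20/3y.
  leading term xy: subtract (-79/6)·f_1 from 79/6xy + 5/3x - y^3 - 4/3y^2 + 20/3y → 5/3x - y^3 - 4/3y^2 + 20/3y
  leading term x: subtract (-5/36)·h_4 from 5/3x - y^3 - 4/3y^2 + 20/3y → -y^3 - 43/36y^2 + 185/27y - 25/27
  leading term y^3: subtract (-3y)·h_5 from -y^3 - 43/36y^2 + 185/27y - 25/27 → -85/36y^2 + 140/27y - 25/27
  leading term y^2: subtract (-85/12)·h_5 from -85/36y^2 + 140/27y - 25/27 → 175/72y - 175/36
  leading term y: subtract (-14)·h_6 from 175/72y - 175/36 → 0
  remainder 0.

S(f_3,h_5): lcm = xy^2. S = -17/6xy + 5/3x + 5/6y^2 - 5/3y.
  leading term xy: subtract (17/6)·f_1 from -17/6xy + 5/3x + 5/6y^2 - 5/3y → 5/3x + 5/6y^2 - 5/3y
  leading term x: subtract (-5/36)·h_4 from 5/3x + 5/6y^2 - 5/3y → 35/36y^2 - 40/27y - 25/27
  leading term y^2: subtract (35/12)·h_5 from 35/36y^2 - 40/27y - 25/27 → -25/72y + 25/36
  leading term y: subtract (2)·h_6 from -25/72y + 25/36 → 0
  remainder 0.

S(h_4,h_5): leading monomials are coprime, so the S-polynomial reduces to 0 (Buchberger's first criterion).
S(f_1,h_6): lcm = xy. S = 2x.
  leading term x: subtract (-1/6)·h_4 from 2x → 1/6y^2 + 2/9y - 10/9
  leading term y^2: subtract (1/2)·h_5 from 1/6y^2 + 2/9y - 10/9 → 5/12y - 5/6
  leading term y: subtract (-12/5)·h_6 from 5/12y - 5/6 → 0
  remainder 0.

S(f_2,h_6): lcm = xy. S = 14x - y^2 - 4/3y + 20/3.
  leading term x: subtract (-7/6)·h_4 from 14x - y^2 - 4/3y + 20/3 → 1/6y^2 + 2/9y - 10/9
  leading term y^2: subtract (1/2)·h_5 from 1/6y^2 + 2/9y - 10/9 → 5/12y - 5/6
  leading term y: subtract (-12/5)·h_6 from 5/12y - 5/6 → 0
  remainder 0.

S(f_3,h_6): lcm = xy. S = -2x + 5/6y - 5/3.
  leading term x: subtract (1/6)·h_4 from -2x + 5/6y - 5/3 → -1/6y^2 + 11/18y - 5/9
  leading term y^2: subtract (-1/2)·h_5 from -1/6y^2 + 11/18y - 5/9 → 5/12y - 5/6
  leading term y: subtract (-12/5)·h_6 from 5/12y - 5/6 → 0
  remainder 0.

S(h_4,h_6): leading monomials are coprime, so the S-polynomial reduces to 0 (Buchberger's first criterion).
S(h_5,h_6): lcm = y^2. S = 5/6y - 5/3.
  leading term y: subtract (-24/5)·h_6 from 5/6y - 5/3 → 0
  remainder 0.

Every S-polynomial of the final basis reduces to 0, so we have a Gröbner basis.
Inter-reduce: drop elements whose leading term is divisible by another's, tail-reduce, and make monic.
Reduced Gröbner basis: {x, y - 2}.
Label its elements g_1 = x, g_2 = y - 2.

Reduce p = 7/4xy + 2x - 12y + 24 modulo G:
  leading term xy: subtract (7/4y)·g_1 from 7/4xy + 2x - 12y + 24 → 2x - 12y + 24
  leading term x: subtract (2)·g_1 from 2x - 12y + 24 → -12y + 24
  leading term y: subtract (-12)·g_2 from -12y + 24 → 0
  normal form = 0.
Since the normal form is 0, p ∈ I.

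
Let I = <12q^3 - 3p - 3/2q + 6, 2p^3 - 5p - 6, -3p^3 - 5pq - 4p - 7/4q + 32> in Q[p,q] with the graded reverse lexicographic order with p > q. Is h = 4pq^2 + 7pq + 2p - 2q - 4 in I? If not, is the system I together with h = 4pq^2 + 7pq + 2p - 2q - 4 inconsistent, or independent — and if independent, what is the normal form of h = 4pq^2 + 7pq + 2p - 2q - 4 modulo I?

First compute the reduced Gröbner basis of I by Buchberger's algorithm.
f_1 = 12q^3 - 3p - 3/2q + 6, LT = q^3.
f_2 = 2p^3 - 5p - 6, LT = p^3.
f_3 = -3p^3 - 5pq - 4p - 7/4q + 32, LT = p^3.

S(f_2,f_3): lcm = p^3. S = -5/3pq - 23/6p - 7/12q + 23/3.
  leading term pq: no divisor's leading term divides it; move -5/3pq to the remainder.
  leading term p: no divisor's leading term divides it; move -23/6p to the remainder.
  leading term q: no divisor's leading term divides it; move -7/12q to the remainder.
  leading term 1: no divisor's leading term divides it; move 23/3 to the remainder.
  remainder -5/3pq - 23/6p - 7/12q + 23/3 ≠ 0; add k_4 = -5/3pq - 23/6p - 7/12q + 23/3 to the basis.

S(f_1,k_4): lcm = pq^3. S = -23/10pq^2 - 7/20q^3 - 1/4p^2 - 1/8pq + 23/5q^2 + 1/2p.
  leading term pq^2: subtract (69/50q)·k_4 from -23/10pq^2 - 7/20q^3 - 1/4p^2 - 1/8pq + 23/5q^2 + 1/2p → -7/20q^3 - 1/4p^2 + 1033/200pq + 1081/200q^2 + 1/2p - 529/50q
  leading term q^3: subtract (-7/240)·f_1 from -7/20q^3 - 1/4p^2 + 1033/200pq + 1081/200q^2 + 1/2p - 529/50q → -1/4p^2 + 1033/200pq + 1081/200q^2 + 33/80p - 8499/800q + 7/40
  leading term p^2: no divisor's leading term divides it; move -1/4p^2 to the remainder.
  leading term pq: subtract (-3099/1000)·k_4 from 1033/200pq + 1081/200q^2 + 33/80p - 8499/800q + 7/40 → 1081/200q^2 - 11467/1000p - 24863/2000q + 11967/500
  leading term q^2: no divisor's leading term divides it; move 1081/200q^2 to the remainder.
  leading term p: no divisor's leading term divides it; move -11467/1000p to the remainder.
  leading term q: no divisor's leading term divides it; move -24863/2000q to the remainder.
  leading term 1: no divisor's leading term divides it; move 11967/500 to the remainder.
  remainder -1/4p^2 + 1081/200q^2 - 11467/1000p - 24863/2000q + 11967/500 ≠ 0; add k_5 = -1/4p^2 + 1081/200q^2 - 11467/1000p - 24863/2000q + 11967/500 to the basis.

S(f_2,k_4): lcm = p^3q. S = -23/10p^3 - 7/20p^2q + 23/5p^2 - 5/2pq - 3q.
  leading term p^3: subtract (-23/20)·f_2 from -23/10p^3 - 7/20p^2q + 23/5p^2 - 5/2pq - 3q → -7/20p^2q + 23/5p^2 - 5/2pq - 23/4p - 3q - 69/10
  leading term p^2q: subtract (21/100p)·k_4 from -7/20p^2q + 23/5p^2 - 5/2pq - 23/4p - 3q - 69/10 → 1081/200p^2 - 951/400pq - 184/25p - 3q - 69/10
  leading term p^2: subtract (-1081/50)·k_5 from 1081/200p^2 - 951/400pq - 184/25p - 3q - 69/10 → -951/400pq + 1168561/10000q^2 - 12763827/50000p - 27176903/100000q + 12763827/25000
  leading term pq: subtract (2853/2000)·k_4 from -951/400pq + 1168561/10000q^2 - 12763827/50000p - 27176903/100000q + 12763827/25000 → 1168561/10000q^2 - 24980829/100000p - 54187381/200000q + 24980829/50000
  leading term q^2: no divisor's leading term divides it; move 1168561/10000q^2 to the remainder.
  leading term p: no divisor's leading term divides it; move -24980829/100000p to the remainder.
  leading term q: no divisor's leading term divides it; move -54187381/200000q to the remainder.
  leading term 1: no divisor's leading term divides it; move 24980829/50000 to the remainder.
  remainder 1168561/10000q^2 - 24980829/100000p - 54187381/200000q + 24980829/50000 ≠ 0; add k_6 = 1168561/10000q^2 - 24980829/100000p - 54187381/200000q + 24980829/50000 to the basis.

S(f_2,k_5): lcm = p^3. S = 1081/50pq^2 - 11467/250p^2 - 24863/500pq + 23309/250p - 3.
  leading term pq^2: subtract (-3243/250q)·k_4 from 1081/50pq^2 - 11467/250p^2 - 24863/500pq + 23309/250p - 3 → -11467/250p^2 - 24863/250pq - 7567/1000q^2 + 23309/250p + 24863/250q - 3
  leading term p^2: subtract (22934/125)·k_5 from -11467/250p^2 - 24863/250pq - 7567/1000q^2 + 23309/250p + 24863/250q - 3 → -24863/250pq - 24980829/25000q^2 + 137319339/62500p + 297535521/125000q - 137319339/31250
  leading term pq: subtract (74589/1250)·k_4 from -24863/250pq - 24980829/25000q^2 + 137319339/62500p + 297535521/125000q - 137319339/31250 → -24980829/25000q^2 + 37903891/15625p + 150943273/62500q - 75807782/15625
  leading term q^2: subtract (-46218/5405)·k_6 from -24980829/25000q^2 + 37903891/15625p + 150943273/62500q - 75807782/15625 → 579491/2000p + 9045317/92000q - 579491/1000
  leading term p: no divisor's leading term divides it; move 579491/2000p to the remainder.
  leading term q: no divisor's leading term divides it; move 9045317/92000q to the remainder.
  leading term 1: no divisor's leading term divides it; move -579491/1000 to the remainder.
  remainder 579491/2000p + 9045317/92000q - 579491/1000 ≠ 0; add k_7 = 579491/2000p + 9045317/92000q - 579491/1000 to the basis.

S(f_1,k_6): lcm = q^3. S = 23109/10810pq + 1152923/497260q^2 - 1/4p - 190277/43240q + 1/2.
  leading term pq: subtract (-69327/54050)·k_4 from 23109/10810pq + 1152923/497260q^2 - 1/4p - 190277/43240q + 1/2 → 1152923/497260q^2 - 6071/1175p - 5921/1150q + 12142/1175
  leading term q^2: subtract (576461500/29053932143)·k_6 from 1152923/497260q^2 - 6071/1175p - 5921/1150q + 12142/1175 → -45226585/215015224p + 2245052105/9890700304q + 45226585/107507612
  leading term p: subtract (-11306646250/15574923396373)·k_7 from -45226585/215015224p + 2245052105/9890700304q + 45226585/107507612 → 213759535941375/716446476233158q
  leading term q: no divisor's leading term divides it; move 213759535941375/716446476233158q to the remainder.
  remainder 213759535941375/716446476233158q ≠ 0; add k_8 = 213759535941375/716446476233158q to the basis.

The other S-polynomials (S(f_1,f_2), S(f_1,f_3), S(f_3,k_4), S(f_1,k_5), S(f_3,k_5), S(k_4,k_5), S(f_2,k_6), S(f_3,k_6), S(k_4,k_6), S(k_5,k_6), S(f_1,k_7), S(f_2,k_7), S(f_3,k_7), S(k_4,k_7), S(k_5,k_7), S(k_6,k_7), S(f_1,k_8), S(f_2,k_8), S(f_3,k_8), S(k_4,k_8), S(k_5,k_8), S(k_6,k_8), S(k_7,k_8)) all reduce to 0 modulo the current basis, so we have a Gröbner basis.
Inter-reduce: drop elements whose leading term is divisible by another's, tail-reduce, and make monic.
Reduced Gröbner basis: {p - 2, q}.
Label its elements g_1 = p - 2, g_2 = q.

Reduce h = 4pq^2 + 7pq + 2p - 2q - 4 modulo G:
  leading term pq^2: subtract (4q^2)·g_1 from 4pq^2 + 7pq + 2p - 2q - 4 → 7pq + 8q^2 + 2p - 2q - 4
  leading term pq: subtract (7q)·g_1 from 7pq + 8q^2 + 2p - 2q - 4 → 8q^2 + 2p + 12q - 4
  leading term q^2: subtract (8q)·g_2 from 8q^2 + 2p + 12q - 4 → 2p + 12q - 4
  leading term p: subtract (2)·g_1 from 2p + 12q - 4 → 12q
  leading term q: subtract (12)·g_2 from 12q → 0
  normal form = 0.
Since the normal form is 0, h ∈ I.

4pq^2 + 7pq + 2p - 2q - 4 lies in I (it reduces to 0).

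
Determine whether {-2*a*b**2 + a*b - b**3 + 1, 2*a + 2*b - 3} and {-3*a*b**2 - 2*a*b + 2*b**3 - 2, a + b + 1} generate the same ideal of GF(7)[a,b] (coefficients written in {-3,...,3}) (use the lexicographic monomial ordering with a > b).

For a fixed monomial order, each ideal has a unique reduced Gröbner basis; comparing bases decides equality.
Buchberger on the first generating set:
f_1 = -2*a*b**2 + a*b - b**3 + 1, LT = a*b**2.
f_2 = 2*a + 2*b - 3, LT = a.

S(f_1,f_2): lcm = a*b**2. S = 3*a*b + 3*b**3 - 2*b**2 + 3.
  leading term a*b: subtract (-2*b)·f_2 from 3*a*b + 3*b**3 - 2*b**2 + 3 → 3*b**3 + 2*b**2 + b + 3
  leading term b**3: no divisor's leading term divides it; move 3*b**3 to the remainder.
  leading term b**2: no divisor's leading term divides it; move 2*b**2 to the remainder.
  leading term b: no divisor's leading term divides it; move b to the remainder.
  leading term 1: no divisor's leading term divides it; move 3 to the remainder.
  remainder 3*b**3 + 2*b**2 + b + 3 ≠ 0; add g_3 = 3*b**3 + 2*b**2 + b + 3 to the basis.

S(f_1,g_3): lcm = a*b**3. S = 2*a*b - a - 3*b**4 + 3*b.
  leading term a*b: subtract (b)·f_2 from 2*a*b - a - 3*b**4 + 3*b → -a - 3*b**4 - 2*b**2 - b
  leading term a: subtract (3)·f_2 from -a - 3*b**4 - 2*b**2 - b → -3*b**4 - 2*b**2 + 2
  leading term b**4: subtract (-b)·g_3 from -3*b**4 - 2*b**2 + 2 → 2*b**3 - b**2 + 3*b + 2
  leading term b**3: subtract (3)·g_3 from 2*b**3 - b**2 + 3*b + 2 → 0
  remainder 0.

S(f_2,g_3): leading monomials are coprime, so the S-polynomial reduces to 0 (Buchberger's first criterion).
Every S-polynomial of the final basis reduces to 0, so we have a Gröbner basis.
Inter-reduce: drop elements whose leading term is divisible by another's, tail-reduce, and make monic.
Reduced Gröbner basis: {a + b + 2, b**3 + 3*b**2 - 2*b + 1}.

Buchberger on the second generating set:
h_1 = -3*a*b**2 - 2*a*b + 2*b**3 - 2, LT = a*b**2.
h_2 = a + b + 1, LT = a.

S(h_1,h_2): lcm = a*b**2. S = 3*a*b + 3*b**3 - b**2 + 3.
  leading term a*b: subtract (3*b)·h_2 from 3*a*b + 3*b**3 - b**2 + 3 → 3*b**3 + 3*b**2 - 3*b + 3
  leading term b**3: no divisor's leading term divides it; move 3*b**3 to the remainder.
  leading term b**2: no divisor's leading term divides it; move 3*b**2 to the remainder.
  leading term b: no divisor's leading term divides it; move -3*b to the remainder.
  leading term 1: no divisor's leading term divides it; move 3 to the remainder.
  remainder 3*b**3 + 3*b**2 - 3*b + 3 ≠ 0; add k_3 = 3*b**3 + 3*b**2 - 3*b + 3 to the basis.

S(h_1,k_3): lcm = a*b**3. S = 2*a*b**2 + a*b - a - 3*b**4 + 3*b.
  leading term a*b**2: subtract (-3)·h_1 from 2*a*b**2 + a*b - a - 3*b**4 + 3*b → 2*a*b - a - 3*b**4 - b**3 + 3*b + 1
  leading term a*b: subtract (2*b)·h_2 from 2*a*b - a - 3*b**4 - b**3 + 3*b + 1 → -a - 3*b**4 - b**3 - 2*b**2 + b + 1
  leading term a: subtract (-1)·h_2 from -a - 3*b**4 - b**3 - 2*b**2 + b + 1 → -3*b**4 - b**3 - 2*b**2 + 2*b + 2
  leading term b**4: subtract (-b)·k_3 from -3*b**4 - b**3 - 2*b**2 + 2*b + 2 → 2*b**3 + 2*b**2 - 2*b + 2
  leading term b**3: subtract (3)·k_3 from 2*b**3 + 2*b**2 - 2*b + 2 → 0
  remainder 0.

S(h_2,k_3): leading monomials are coprime, so the S-polynomial reduces to 0 (Buchberger's first criterion).
Every S-polynomial of the final basis reduces to 0, so we have a Gröbner basis.
Inter-reduce: drop elements whose leading term is divisible by another's, tail-reduce, and make monic.
Reduced Gröbner basis: {a + b + 1, b**3 + b**2 - b + 1}.

These differ, so the ideals are not equal.

No, the ideals differ.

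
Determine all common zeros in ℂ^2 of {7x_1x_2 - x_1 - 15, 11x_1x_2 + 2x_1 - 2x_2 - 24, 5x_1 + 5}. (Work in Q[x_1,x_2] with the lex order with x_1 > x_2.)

{(-1, -2)}

Compute a lex Gröbner basis by Buchberger's algorithm.
f_1 = 7x_1x_2 - x_1 - 15, LT = x_1x_2.
f_2 = 11x_1x_2 + 2x_1 - 2x_2 - 24, LT = x_1x_2.
f_3 = 5x_1 + 5, LT = x_1.

S(f_1,f_2): lcm = x_1x_2. S = -25/77x_1 + 2/11x_2 + 3/77.
  reduce S modulo (f_1, f_2, f_3):
  remainder 2/11x_2 + 4/11 ≠ 0; add h_4 = 2/11x_2 + 4/11 to the basis.

The other S-polynomials (S(f_1,f_3), S(f_2,f_3), S(f_1,h_4), S(f_2,h_4), S(f_3,h_4)) all reduce to 0 modulo the current basis, so we have a Gröbner basis.
Inter-reduce: drop elements whose leading term is divisible by another's, tail-reduce, and make monic.
Reduced Gröbner basis: {x_1 + 1, x_2 + 2}.

Elimination: the polynomial x_2 + 2 lies in the elimination ideal for x_2, so x_2 ∈ {-2}. For each such x_2, the remaining basis elements (now univariate) give the rest of the solution.
  x_2 = -2: the earlier basis element becomes x_1 + 1 = 0, giving x_1 = -1 — point (-1, -2).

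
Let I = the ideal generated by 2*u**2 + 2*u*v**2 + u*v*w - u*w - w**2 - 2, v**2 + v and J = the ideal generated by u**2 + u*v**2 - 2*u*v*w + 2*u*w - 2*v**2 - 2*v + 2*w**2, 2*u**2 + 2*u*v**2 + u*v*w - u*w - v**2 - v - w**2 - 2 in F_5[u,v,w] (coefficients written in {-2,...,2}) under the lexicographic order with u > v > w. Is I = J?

No, the ideals differ.

Equality of ideals is decidable: compute both reduced Gröbner bases (unique for the ordering) and check whether they agree.
Buchberger on the first generating set:
f_1 = 2*u**2 + 2*u*v**2 + u*v*w - u*w - w**2 - 2, LT = u**2.
f_2 = v**2 + v, LT = v**2.

The S-polynomials (S(f_1,f_2)) all reduce to 0 modulo the current basis, so we have a Gröbner basis.
Inter-reduce: drop elements whose leading term is divisible by another's, tail-reduce, and make monic.
Reduced Gröbner basis: {u**2 - 2*u*v*w - u*v + 2*u*w + 2*w**2 - 1, v**2 + v}.

Buchberger on the second generating set:
h_1 = u**2 + u*v**2 - 2*u*v*w + 2*u*w - 2*v**2 - 2*v + 2*w**2, LT = u**2.
h_2 = 2*u**2 + 2*u*v**2 + u*v*w - u*w - v**2 - v - w**2 - 2, LT = u**2.

S(h_1,h_2): lcm = u**2. S = v**2 + v + 1.
  leading term v**2: no divisor's leading term divides it; move v**2 to the remainder.
  leading term v: no divisor's leading term divides it; move v to the remainder.
  leading term 1: no divisor's leading term divides it; move 1 to the remainder.
  remainder v**2 + v + 1 ≠ 0; add k_3 = v**2 + v + 1 to the basis.

The other S-polynomials (S(h_1,k_3), S(h_2,k_3)) all reduce to 0 modulo the current basis, so we have a Gröbner basis.
Inter-reduce: drop elements whose leading term is divisible by another's, tail-reduce, and make monic.
Reduced Gröbner basis: {u**2 - 2*u*v*w - u*v + 2*u*w - u + 2*w**2 + 2, v**2 + v + 1}.

Since the reduced bases disagree, the two ideals are not the same.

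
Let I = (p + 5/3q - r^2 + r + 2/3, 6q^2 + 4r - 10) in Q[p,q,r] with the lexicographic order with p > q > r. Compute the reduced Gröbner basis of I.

G = {p + 5/3q - r^2 + r + 2/3, q^2 + 2/3r - 5/3}

f_1 = p + 5/3q - r^2 + r + 2/3, LT = p.
f_2 = 6q^2 + 4r - 10, LT = q^2.

S(f_1,f_2): leading monomials are coprime, so the S-polynomial reduces to 0 (Buchberger's first criterion).
Every S-polynomial of the final basis reduces to 0, so we have a Gröbner basis.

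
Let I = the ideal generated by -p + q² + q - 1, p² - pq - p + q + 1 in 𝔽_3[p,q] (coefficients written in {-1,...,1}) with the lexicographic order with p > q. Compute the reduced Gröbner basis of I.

G = {p - q² - q + 1, q⁴ + q³ - q}

f_1 = -p + q² + q - 1, LT = p.
f_2 = p² - pq - p + q + 1, LT = p².

S(f_1,f_2): lcm = p². S = -pq² - p - q - 1.
  reduce S modulo (f_1, f_2):
  remainder -q⁴ - q³ + q ≠ 0; add g_3 = -q⁴ - q³ + q to the basis.

The other S-polynomials (S(f_1,g_3), S(f_2,g_3)) all reduce to 0 modulo the current basis, so we have a Gröbner basis.
Inter-reduce: drop elements whose leading term is divisible by another's, tail-reduce, and make monic.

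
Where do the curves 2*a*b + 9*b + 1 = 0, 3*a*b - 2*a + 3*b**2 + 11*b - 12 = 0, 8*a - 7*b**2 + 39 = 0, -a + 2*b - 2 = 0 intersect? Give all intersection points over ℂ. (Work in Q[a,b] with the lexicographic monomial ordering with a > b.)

Compute a lex Gröbner basis by Buchberger's algorithm.
f_1 = 2*a*b + 9*b + 1, LT = a*b.
f_2 = 3*a*b - 2*a + 3*b**2 + 11*b - 12, LT = a*b.
f_3 = 8*a - 7*b**2 + 39, LT = a.
f_4 = -a + 2*b - 2, LT = a.

S(f_1,f_2): lcm = a*b. S = 2/3*a - b**2 + 5/6*b + 9/2.
  reduce S modulo (f_1, f_2, f_3, f_4):
  remainder -5/12*b**2 + 5/6*b + 5/4 ≠ 0; add h_5 = -5/12*b**2 + 5/6*b + 5/4 to the basis.

S(f_1,f_3): lcm = a*b. S = 7/8*b**3 - 3/8*b + 1/2.
  reduce S modulo (f_1, f_2, f_3, f_4, h_5):
  remainder 23/4*b + 23/4 ≠ 0; add h_6 = 23/4*b + 23/4 to the basis.

The other S-polynomials (S(f_1,f_4), S(f_2,f_3), S(f_2,f_4), S(f_3,f_4), S(f_1,h_5), S(f_2,h_5), S(f_3,h_5), S(f_4,h_5), S(f_1,h_6), S(f_2,h_6), S(f_3,h_6), S(f_4,h_6), S(h_5,h_6)) all reduce to 0 modulo the current basis, so we have a Gröbner basis.
Inter-reduce: drop elements whose leading term is divisible by another's, tail-reduce, and make monic.
Reduced Gröbner basis: {a + 4, b + 1}.

Since the basis is lex-ordered, b + 1 is univariate in b. Its roots are {-1}. Back-substituting each root into the other basis elements fixes the other coordinates.
  b = -1: the earlier basis element becomes a + 4 = 0, giving a = -4 — point (-4, -1).

{(-4, -1)}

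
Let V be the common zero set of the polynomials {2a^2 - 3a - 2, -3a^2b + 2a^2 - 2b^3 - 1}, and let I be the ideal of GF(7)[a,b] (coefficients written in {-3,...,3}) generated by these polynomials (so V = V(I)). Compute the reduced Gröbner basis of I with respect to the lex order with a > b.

G = {a - 3b^5 - 2b^4 + 2b^3 + 2b^2 + b - 2, b^6 + 2b^4 + 2b^3 - 3b^2 - 2b}

f_1 = 2a^2 - 3a - 2, LT = a^2.
f_2 = -3a^2b + 2a^2 - 2b^3 - 1, LT = a^2b.

S(f_1,f_2): lcm = a^2b. S = 3a^2 + 2ab - 3b^3 - b + 2.
  reduce S modulo (f_1, f_2):
  remainder 2ab + a - 3b^3 - b - 2 ≠ 0; add g_3 = 2ab + a - 3b^3 - b - 2 to the basis.

S(f_1,g_3): lcm = a^2b. S = 3a^2 - 2ab^3 - ab + a - b.
  reduce S modulo (f_1, f_2, g_3):
  remainder a - 3b^5 - 2b^4 + 2b^3 + 2b^2 + b - 2 ≠ 0; add g_4 = a - 3b^5 - 2b^4 + 2b^3 + 2b^2 + b - 2 to the basis.

S(f_1,g_4): lcm = a^2. S = 3ab^5 + 2ab^4 - 2ab^3 - 2ab^2 - ab - 3a - 1.
  reduce S modulo (f_1, f_2, g_3, g_4):
  remainder b^7 - b^6 + 2b^5 + 2b^3 + b^2 + 2b ≠ 0; add g_5 = b^7 - b^6 + 2b^5 + 2b^3 + b^2 + 2b to the basis.

S(f_2,g_4): lcm = a^2b. S = -3a^2 + 3ab^6 + 2ab^5 - 2ab^4 - 2ab^3 - ab^2 + 2ab + 3b^3 - 2.
  reduce S modulo (f_1, f_2, g_3, g_4, g_5):
  remainder -3b^6 + b^4 + b^3 + 2b^2 - b ≠ 0; add g_6 = -3b^6 + b^4 + b^3 + 2b^2 - b to the basis.

The other S-polynomials (S(f_2,g_3), S(g_3,g_4), S(f_1,g_5), S(f_2,g_5), S(g_3,g_5), S(g_4,g_5), S(f_1,g_6), S(f_2,g_6), S(g_3,g_6), S(g_4,g_6), S(g_5,g_6)) all reduce to 0 modulo the current basis, so we have a Gröbner basis.
Inter-reduce: drop elements whose leading term is divisible by another's, tail-reduce, and make monic.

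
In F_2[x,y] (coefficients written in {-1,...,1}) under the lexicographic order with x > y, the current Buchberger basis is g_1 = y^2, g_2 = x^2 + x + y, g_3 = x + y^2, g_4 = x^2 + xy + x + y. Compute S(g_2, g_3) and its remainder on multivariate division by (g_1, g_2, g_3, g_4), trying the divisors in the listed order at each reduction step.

lcm(LM(g_2), LM(g_3)) = x^2.
S = (lcm/LT(g_2))·g_2 − (lcm/LT(g_3))·g_3 = xy^2 + x + y.
Reduce S modulo (g_1, g_2, g_3, g_4) in that order:
  leading term xy^2: subtract (x)·g_1 from xy^2 + x + y → x + y
  leading term x: subtract (1)·g_3 from x + y → y^2 + y
  leading term y^2: subtract (1)·g_1 from y^2 + y → y
  leading term y: no divisor's leading term divides it; move y to the remainder.
The remainder y is nonzero, so it would be added as the next basis element.
This is the inner loop of Buchberger's algorithm — each nonzero remainder becomes a new basis element.

S(g_2, g_3) = xy^2 + x + y; remainder on division = y.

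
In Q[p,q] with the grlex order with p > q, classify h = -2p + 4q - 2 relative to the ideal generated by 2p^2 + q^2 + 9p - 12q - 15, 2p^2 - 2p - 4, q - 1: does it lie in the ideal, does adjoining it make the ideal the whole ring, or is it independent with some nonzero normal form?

Adjoining -2p + 4q - 2 makes the ideal the whole ring: the system is inconsistent.

First compute the reduced Gröbner basis of I by Buchberger's algorithm.
f_1 = 2p^2 + q^2 + 9p - 12q - 15, LT = p^2.
f_2 = 2p^2 - 2p - 4, LT = p^2.
f_3 = q - 1, LT = q.

S(f_1,f_2): lcm = p^2. S = 1/2q^2 + 11/2p - 6q - 11/2.
  reduce S modulo (f_1, f_2, f_3):
  remainder 11/2p - 11 ≠ 0; add k_4 = 11/2p - 11 to the basis.

The other S-polynomials (S(f_1,f_3), S(f_2,f_3), S(f_1,k_4), S(f_2,k_4), S(f_3,k_4)) all reduce to 0 modulo the current basis, so we have a Gröbner basis.
Inter-reduce: drop elements whose leading term is divisible by another's, tail-reduce, and make monic.
Reduced Gröbner basis: {p - 2, q - 1}.
Label its elements g_1 = p - 2, g_2 = q - 1.

Reduce h = -2p + 4q - 2 modulo G:
  leading term p: subtract (-2)·g_1 from -2p + 4q - 2 → 4q - 6
  leading term q: subtract (4)·g_2 from 4q - 6 → -2
  leading term 1: no divisor's leading term divides it; move -2 to the remainder.
  normal form = -2.
The normal form is nonzero, so h ∉ I. Since h minus its normal form lies in I, I + (h) = I + (r) where r = -2; decide whether this ideal is the whole ring.
Here r = -2 is a nonzero constant, hence a unit: 1 ∈ I + (h), the Gröbner basis of I + (h) is {1}, and the enlarged system has no common solution — adjoining h is inconsistent.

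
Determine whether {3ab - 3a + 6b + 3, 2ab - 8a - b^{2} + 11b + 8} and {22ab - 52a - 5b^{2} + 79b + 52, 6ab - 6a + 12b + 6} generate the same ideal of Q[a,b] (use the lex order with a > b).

For a fixed monomial order, each ideal has a unique reduced Gröbner basis; comparing bases decides equality.
Buchberger on the first generating set:
f_1 = 3ab - 3a + 6b + 3, LT = ab.
f_2 = 2ab - 8a - b^{2} + 11b + 8, LT = ab.

S(f_1,f_2): lcm = ab. S = 3a + \tfrac{1}{2}b^{2} - \tfrac{7}{2}b - 3.
  leading term a: no divisor's leading term divides it; move 3a to the remainder.
  leading term b^{2}: no divisor's leading term divides it; move \tfrac{1}{2}b^{2} to the remainder.
  leading term b: no divisor's leading term divides it; move -\tfrac{7}{2}b to the remainder.
  leading term 1: no divisor's leading term divides it; move -3 to the remainder.
  remainder 3a + \tfrac{1}{2}b^{2} - \tfrac{7}{2}b - 3 ≠ 0; add g_3 = 3a + \tfrac{1}{2}b^{2} - \tfrac{7}{2}b - 3 to the basis.

S(f_1,g_3): lcm = ab. S = -a - \tfrac{1}{6}b^{3} + \tfrac{7}{6}b^{2} + 3b + 1.
  leading term a: subtract (-\tfrac{1}{3})·g_3 from -a - \tfrac{1}{6}b^{3} + \tfrac{7}{6}b^{2} + 3b + 1 → -\tfrac{1}{6}b^{3} + \tfrac{4}{3}b^{2} + \tfrac{11}{6}b
  leading term b^{3}: no divisor's leading term divides it; move -\tfrac{1}{6}b^{3} to the remainder.
  leading term b^{2}: no divisor's leading term divides it; move \tfrac{4}{3}b^{2} to the remainder.
  leading term b: no divisor's leading term divides it; move \tfrac{11}{6}b to the remainder.
  remainder -\tfrac{1}{6}b^{3} + \tfrac{4}{3}b^{2} + \tfrac{11}{6}b ≠ 0; add g_4 = -\tfrac{1}{6}b^{3} + \tfrac{4}{3}b^{2} + \tfrac{11}{6}b to the basis.

The other S-polynomials (S(f_2,g_3), S(f_1,g_4), S(f_2,g_4), S(g_3,g_4)) all reduce to 0 modulo the current basis, so we have a Gröbner basis.
Inter-reduce: drop elements whose leading term is divisible by another's, tail-reduce, and make monic.
Reduced Gröbner basis: {a + \tfrac{1}{6}b^{2} - \tfrac{7}{6}b - 1, b^{3} - 8b^{2} - 11b}.

Buchberger on the second generating set:
h_1 = 22ab - 52a - 5b^{2} + 79b + 52, LT = ab.
h_2 = 6ab - 6a + 12b + 6, LT = ab.

S(h_1,h_2): lcm = ab. S = -\tfrac{15}{11}a - \tfrac{5}{22}b^{2} + \tfrac{35}{22}b + \tfrac{15}{11}.
  leading term a: no divisor's leading term divides it; move -\tfrac{15}{11}a to the remainder.
  leading term b^{2}: no divisor's leading term divides it; move -\tfrac{5}{22}b^{2} to the remainder.
  leading term b: no divisor's leading term divides it; move \tfrac{35}{22}b to the remainder.
  leading term 1: no divisor's leading term divides it; move \tfrac{15}{11} to the remainder.
  remainder -\tfrac{15}{11}a - \tfrac{5}{22}b^{2} + \tfrac{35}{22}b + \tfrac{15}{11} ≠ 0; add k_3 = -\tfrac{15}{11}a - \tfrac{5}{22}b^{2} + \tfrac{35}{22}b + \tfrac{15}{11} to the basis.

S(h_1,k_3): lcm = ab. S = -\tfrac{26}{11}a - \tfrac{1}{6}b^{3} + \tfrac{31}{33}b^{2} + \tfrac{101}{22}b + \tfrac{26}{11}.
  leading term a: subtract (\tfrac{26}{15})·k_3 from -\tfrac{26}{11}a - \tfrac{1}{6}b^{3} + \tfrac{31}{33}b^{2} + \tfrac{101}{22}b + \tfrac{26}{11} → -\tfrac{1}{6}b^{3} + \tfrac{4}{3}b^{2} + \tfrac{11}{6}b
  leading term b^{3}: no divisor's leading term divides it; move -\tfrac{1}{6}b^{3} to the remainder.
  leading term b^{2}: no divisor's leading term divides it; move \tfrac{4}{3}b^{2} to the remainder.
  leading term b: no divisor's leading term divides it; move \tfrac{11}{6}b to the remainder.
  remainder -\tfrac{1}{6}b^{3} + \tfrac{4}{3}b^{2} + \tfrac{11}{6}b ≠ 0; add k_4 = -\tfrac{1}{6}b^{3} + \tfrac{4}{3}b^{2} + \tfrac{11}{6}b to the basis.

The other S-polynomials (S(h_2,k_3), S(h_1,k_4), S(h_2,k_4), S(k_3,k_4)) all reduce to 0 modulo the current basis, so we have a Gröbner basis.
Inter-reduce: drop elements whose leading term is divisible by another's, tail-reduce, and make monic.
Reduced Gröbner basis: {a + \tfrac{1}{6}b^{2} - \tfrac{7}{6}b - 1, b^{3} - 8b^{2} - 11b}.

The two bases agree; hence the ideals are identical.

Yes, the ideals are equal.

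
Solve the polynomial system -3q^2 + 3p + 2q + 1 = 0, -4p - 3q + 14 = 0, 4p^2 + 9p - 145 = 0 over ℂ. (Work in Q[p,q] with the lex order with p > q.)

Compute a lex Gröbner basis by Buchberger's algorithm.
f_1 = 3p - 3q^2 + 2q + 1, LT = p.
f_2 = -4p - 3q + 14, LT = p.
f_3 = 4p^2 + 9p - 145, LT = p^2.

S(f_1,f_2): lcm = p. S = -q^2 - 1/12q + 23/6.
  reduce S modulo (f_1, f_2, f_3):
  remainder -q^2 - 1/12q + 23/6 ≠ 0; add h_4 = -q^2 - 1/12q + 23/6 to the basis.

S(f_1,f_3): lcm = p^2. S = -pq^2 + 2/3pq - 23/12p + 145/4.
  reduce S modulo (f_1, f_2, f_3, h_4):
  remainder 447/64q + 447/32 ≠ 0; add h_5 = 447/64q + 447/32 to the basis.

The other S-polynomials (S(f_2,f_3), S(f_1,h_4), S(f_2,h_4), S(f_3,h_4), S(f_1,h_5), S(f_2,h_5), S(f_3,h_5), S(h_4,h_5)) all reduce to 0 modulo the current basis, so we have a Gröbner basis.
Inter-reduce: drop elements whose leading term is divisible by another's, tail-reduce, and make monic.
Reduced Gröbner basis: {p - 5, q + 2}.

Since the basis is lex-ordered, q + 2 is univariate in q. Its roots are {-2}. Back-substituting each root into the other basis elements fixes the other coordinates.
  q = -2: the earlier basis element becomes p - 5 = 0, giving p = 5 — point (5, -2).

{(5, -2)}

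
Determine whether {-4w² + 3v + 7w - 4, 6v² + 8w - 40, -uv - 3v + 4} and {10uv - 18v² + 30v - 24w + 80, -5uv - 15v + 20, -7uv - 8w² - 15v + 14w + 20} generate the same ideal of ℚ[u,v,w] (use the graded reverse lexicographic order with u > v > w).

Two ideals are equal iff their reduced Gröbner bases coincide (the reduced basis is unique for a fixed ordering).
Buchberger on the first generating set:
f_1 = -4w² + 3v + 7w - 4, LT = w².
f_2 = 6v² + 8w - 40, LT = v².
f_3 = -uv - 3v + 4, LT = uv.

S(f_2,f_3): lcm = uv². S = -3v² + 4/3uw - 20/3u + 4v.
  reduce S modulo (f_1, f_2, f_3):
  remainder 4/3uw - 20/3u + 4v + 4w - 20 ≠ 0; add g_4 = 4/3uw - 20/3u + 4v + 4w - 20 to the basis.

S(f_1,g_4): lcm = uw². S = -¾uv + 13/4uw - 3vw - 3w² + u + 15w.
  reduce S modulo (f_1, f_2, f_3, g_4):
  remainder -3vw + 69/4u - 39/4v + 195/4 ≠ 0; add g_5 = -3vw + 69/4u - 39/4v + 195/4 to the basis.

S(f_3,g_5): lcm = uvw. S = 23/4u² - 13/4uv + 3vw + 65/4u - 4w.
  reduce S modulo (f_1, f_2, f_3, g_4, g_5):
  remainder 23/4u² + 67/2u - 4w + 143/4 ≠ 0; add g_6 = 23/4u² + 67/2u - 4w + 143/4 to the basis.

The other S-polynomials (S(f_1,f_2), S(f_1,f_3), S(f_2,g_4), S(f_3,g_4), S(f_1,g_5), S(f_2,g_5), S(g_4,g_5), S(f_1,g_6), S(f_2,g_6), S(f_3,g_6), S(g_4,g_6), S(g_5,g_6)) all reduce to 0 modulo the current basis, so we have a Gröbner basis.
Inter-reduce: drop elements whose leading term is divisible by another's, tail-reduce, and make monic.
Reduced Gröbner basis: {u² + 134/23u - 16/23w + 143/23, uv + 3v - 4, v² + 4/3w - 20/3, uw - 5u + 3v + 3w - 15, vw - 23/4u + 13/4v - 65/4, w² - ¾v - 7/4w + 1}.

Buchberger on the second generating set:
h_1 = 10uv - 18v² + 30v - 24w + 80, LT = uv.
h_2 = -5uv - 15v + 20, LT = uv.
h_3 = -7uv - 8w² - 15v + 14w + 20, LT = uv.

S(h_1,h_2): lcm = uv. S = -9/5v² - 12/5w + 12.
  reduce S modulo (h_1, h_2, h_3):
  remainder -9/5v² - 12/5w + 12 ≠ 0; add k_4 = -9/5v² - 12/5w + 12 to the basis.

S(h_1,h_3): lcm = uv. S = -9/5v² - 8/7w² + 6/7v - ⅖w + 76/7.
  reduce S modulo (h_1, h_2, h_3, k_4):
  remainder -8/7w² + 6/7v + 2w - 8/7 ≠ 0; add k_5 = -8/7w² + 6/7v + 2w - 8/7 to the basis.

S(h_1,k_4): lcm = uv². S = -9/5v³ + 3v² - 4/3uw - 12/5vw + 20/3u + 8v.
  reduce S modulo (h_1, h_2, h_3, k_4, k_5):
  remainder -4/3uw + 20/3u - 4v - 4w + 20 ≠ 0; add k_6 = -4/3uw + 20/3u - 4v - 4w + 20 to the basis.

S(k_5,k_6): lcm = uw². S = -¾uv + 13/4uw - 3vw - 3w² + u + 15w.
  reduce S modulo (h_1, h_2, h_3, k_4, k_5, k_6):
  remainder -3vw + 69/4u - 39/4v + 195/4 ≠ 0; add k_7 = -3vw + 69/4u - 39/4v + 195/4 to the basis.

S(h_1,k_7): lcm = uvw. S = -9/5v²w + 23/4u² - 13/4uv + 3vw - 12/5w² + 65/4u + 8w.
  reduce S modulo (h_1, h_2, h_3, k_4, k_5, k_6, k_7):
  remainder 23/4u² + 67/2u - 4w + 143/4 ≠ 0; add k_8 = 23/4u² + 67/2u - 4w + 143/4 to the basis.

The other S-polynomials (S(h_2,h_3), S(h_2,k_4), S(h_3,k_4), S(h_1,k_5), S(h_2,k_5), S(h_3,k_5), S(k_4,k_5), S(h_1,k_6), S(h_2,k_6), S(h_3,k_6), S(k_4,k_6), S(h_2,k_7), S(h_3,k_7), S(k_4,k_7), S(k_5,k_7), S(k_6,k_7), S(h_1,k_8), S(h_2,k_8), S(h_3,k_8), S(k_4,k_8), S(k_5,k_8), S(k_6,k_8), S(k_7,k_8)) all reduce to 0 modulo the current basis, so we have a Gröbner basis.
Inter-reduce: drop elements whose leading term is divisible by another's, tail-reduce, and make monic.
Reduced Gröbner basis: {u² + 134/23u - 16/23w + 143/23, uv + 3v - 4, v² + 4/3w - 20/3, uw - 5u + 3v + 3w - 15, vw - 23/4u + 13/4v - 65/4, w² - ¾v - 7/4w + 1}.

These coincide, so the ideals are equal.

Yes, the ideals are equal.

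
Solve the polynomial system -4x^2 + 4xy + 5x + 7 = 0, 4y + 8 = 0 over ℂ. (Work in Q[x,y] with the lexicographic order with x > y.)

Compute a lex Gröbner basis by Buchberger's algorithm.
f_1 = -4x^2 + 4xy + 5x + 7, LT = x^2.
f_2 = 4y + 8, LT = y.

The S-polynomials (S(f_1,f_2)) all reduce to 0 modulo the current basis, so we have a Gröbner basis.
Inter-reduce: drop elements whose leading term is divisible by another's, tail-reduce, and make monic.
Reduced Gröbner basis: {x^2 + 3/4x - 7/4, y + 2}.

A lex Gröbner basis eliminates variables successively. Here y + 2 depends only on y, with roots {-2}; lifting each root through the earlier basis elements recovers the full solutions.
  y = -2: the earlier basis element becomes x^2 + 3/4x - 7/4 = 0, giving x = -7/4, 1 — points (-7/4, -2), (1, -2).

{(-7/4, -2), (1, -2)}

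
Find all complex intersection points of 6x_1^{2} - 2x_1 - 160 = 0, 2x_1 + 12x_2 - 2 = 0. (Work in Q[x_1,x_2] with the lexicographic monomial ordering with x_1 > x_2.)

Compute a lex Gröbner basis by Buchberger's algorithm.
f_1 = 6x_1^{2} - 2x_1 - 160, LT = x_1^{2}.
f_2 = 2x_1 + 12x_2 - 2, LT = x_1.

S(f_1,f_2): lcm = x_1^{2}. S = -6x_1x_2 + \tfrac{2}{3}x_1 - \tfrac{80}{3}.
  leading term x_1x_2: subtract (-3x_2)·f_2 from -6x_1x_2 + \tfrac{2}{3}x_1 - \tfrac{80}{3} → \tfrac{2}{3}x_1 + 36x_2^{2} - 6x_2 - \tfrac{80}{3}
  leading term x_1: subtract (\tfrac{1}{3})·f_2 from \tfrac{2}{3}x_1 + 36x_2^{2} - 6x_2 - \tfrac{80}{3} → 36x_2^{2} - 10x_2 - 26
  leading term x_2^{2}: no divisor's leading term divides it; move 36x_2^{2} to the remainder.
  leading term x_2: no divisor's leading term divides it; move -10x_2 to the remainder.
  leading term 1: no divisor's leading term divides it; move -26 to the remainder.
  remainder 36x_2^{2} - 10x_2 - 26 ≠ 0; add h_3 = 36x_2^{2} - 10x_2 - 26 to the basis.

The other S-polynomials (S(f_1,h_3), S(f_2,h_3)) all reduce to 0 modulo the current basis, so we have a Gröbner basis.
Inter-reduce: drop elements whose leading term is divisible by another's, tail-reduce, and make monic.
Reduced Gröbner basis: {x_1 + 6x_2 - 1, x_2^{2} - \tfrac{5}{18}x_2 - \tfrac{13}{18}}.

Since the basis is lex-ordered, x_2^{2} - \tfrac{5}{18}x_2 - \tfrac{13}{18} is univariate in x_2. Its roots are {-13/18, 1}. Back-substituting each root into the other basis elements fixes the other coordinates.
  x_2 = -13/18: the earlier basis element becomes x_1 - \tfrac{16}{3} = 0, giving x_1 = 16/3 — point (16/3, -13/18).
  x_2 = 1: the earlier basis element becomes x_1 + 5 = 0, giving x_1 = -5 — point (-5, 1).
Each listed point satisfies every original equation (direct substitution).

{(16/3, -13/18), (-5, 1)}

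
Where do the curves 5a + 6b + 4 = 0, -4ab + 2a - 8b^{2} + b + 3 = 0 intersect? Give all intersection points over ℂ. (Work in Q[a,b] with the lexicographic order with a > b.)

{(-11/40, -7/16), (-2, 1)}

Compute a lex Gröbner basis by Buchberger's algorithm.
f_1 = 5a + 6b + 4, LT = a.
f_2 = -4ab + 2a - 8b^{2} + b + 3, LT = ab.

S(f_1,f_2): lcm = ab. S = \tfrac{1}{2}a - \tfrac{4}{5}b^{2} + \tfrac{21}{20}b + \tfrac{3}{4}.
  leading term a: subtract (\tfrac{1}{10})·f_1 from \tfrac{1}{2}a - \tfrac{4}{5}b^{2} + \tfrac{21}{20}b + \tfrac{3}{4} → -\tfrac{4}{5}b^{2} + \tfrac{9}{20}b + \tfrac{7}{20}
  leading term b^{2}: no divisor's leading term divides it; move -\tfrac{4}{5}b^{2} to the remainder.
  leading term b: no divisor's leading term divides it; move \tfrac{9}{20}b to the remainder.
  leading term 1: no divisor's leading term divides it; move \tfrac{7}{20} to the remainder.
  remainder -\tfrac{4}{5}b^{2} + \tfrac{9}{20}b + \tfrac{7}{20} ≠ 0; add h_3 = -\tfrac{4}{5}b^{2} + \tfrac{9}{20}b + \tfrac{7}{20} to the basis.

The other S-polynomials (S(f_1,h_3), S(f_2,h_3)) all reduce to 0 modulo the current basis, so we have a Gröbner basis.
Inter-reduce: drop elements whose leading term is divisible by another's, tail-reduce, and make monic.
Reduced Gröbner basis: {a + \tfrac{6}{5}b + \tfrac{4}{5}, b^{2} - \tfrac{9}{16}b - \tfrac{7}{16}}.

Since the basis is lex-ordered, b^{2} - \tfrac{9}{16}b - \tfrac{7}{16} is univariate in b. Its roots are {-7/16, 1}. Back-substituting each root into the other basis elements fixes the other coordinates.
  b = -7/16: the earlier basis element becomes a + \tfrac{11}{40} = 0, giving a = -11/40 — point (-11/40, -7/16).
  b = 1: the earlier basis element becomes a + 2 = 0, giving a = -2 — point (-2, 1).
Each listed point satisfies every original equation (direct substitution).
This is the nonlinear analogue of row-reducing a linear system.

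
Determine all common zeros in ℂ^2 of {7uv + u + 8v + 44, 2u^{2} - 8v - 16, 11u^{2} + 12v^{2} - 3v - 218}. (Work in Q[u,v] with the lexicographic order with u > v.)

Compute a lex Gröbner basis by Buchberger's algorithm.
f_1 = 7uv + u + 8v + 44, LT = uv.
f_2 = 2u^{2} - 8v - 16, LT = u^{2}.
f_3 = 11u^{2} + 12v^{2} - 3v - 218, LT = u^{2}.

S(f_1,f_2): lcm = u^{2}v. S = \tfrac{1}{7}u^{2} + \tfrac{8}{7}uv + \tfrac{44}{7}u + 4v^{2} + 8v.
  reduce S modulo (f_1, f_2, f_3):
  remainder \tfrac{300}{49}u + 4v^{2} + \tfrac{356}{49}v - \tfrac{296}{49} ≠ 0; add h_4 = \tfrac{300}{49}u + 4v^{2} + \tfrac{356}{49}v - \tfrac{296}{49} to the basis.

S(f_1,f_3): lcm = u^{2}v. S = \tfrac{1}{7}u^{2} + \tfrac{8}{7}uv + \tfrac{44}{7}u - \tfrac{12}{11}v^{3} + \tfrac{3}{11}v^{2} + \tfrac{218}{11}v.
  reduce S modulo (f_1, f_2, f_3, h_4):
  remainder -\tfrac{12}{11}v^{3} - \tfrac{41}{11}v^{2} + \tfrac{130}{11}v ≠ 0; add h_5 = -\tfrac{12}{11}v^{3} - \tfrac{41}{11}v^{2} + \tfrac{130}{11}v to the basis.

S(f_2,f_3): lcm = u^{2}. S = -\tfrac{12}{11}v^{2} - \tfrac{41}{11}v + \tfrac{130}{11}.
  reduce S modulo (f_1, f_2, f_3, h_4, h_5):
  remainder -\tfrac{12}{11}v^{2} - \tfrac{41}{11}v + \tfrac{130}{11} ≠ 0; add h_6 = -\tfrac{12}{11}v^{2} - \tfrac{41}{11}v + \tfrac{130}{11} to the basis.

S(f_1,h_4): lcm = uv. S = \tfrac{1}{7}u - \tfrac{49}{75}v^{3} - \tfrac{89}{75}v^{2} + \tfrac{1118}{525}v + \tfrac{44}{7}.
  reduce S modulo (f_1, f_2, f_3, h_4, h_5, h_6):
  remainder -\tfrac{90409}{10800}v + \tfrac{90409}{5400} ≠ 0; add h_7 = -\tfrac{90409}{10800}v + \tfrac{90409}{5400} to the basis.

The other S-polynomials (S(f_2,h_4), S(f_3,h_4), S(f_1,h_5), S(f_2,h_5), S(f_3,h_5), S(h_4,h_5), S(f_1,h_6), S(f_2,h_6), S(f_3,h_6), S(h_4,h_6), S(h_5,h_6), S(f_1,h_7), S(f_2,h_7), S(f_3,h_7), S(h_4,h_7), S(h_5,h_7), S(h_6,h_7)) all reduce to 0 modulo the current basis, so we have a Gröbner basis.
Inter-reduce: drop elements whose leading term is divisible by another's, tail-reduce, and make monic.
Reduced Gröbner basis: {u + 4, v - 2}.

From the last basis element, v - 2 = 0, so v takes values in {2}. Each choice, substituted upward through the basis, yields the corresponding point(s) of the solution set.
  v = 2: the earlier basis element becomes u + 4 = 0, giving u = -4 — point (-4, 2).

{(-4, 2)}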